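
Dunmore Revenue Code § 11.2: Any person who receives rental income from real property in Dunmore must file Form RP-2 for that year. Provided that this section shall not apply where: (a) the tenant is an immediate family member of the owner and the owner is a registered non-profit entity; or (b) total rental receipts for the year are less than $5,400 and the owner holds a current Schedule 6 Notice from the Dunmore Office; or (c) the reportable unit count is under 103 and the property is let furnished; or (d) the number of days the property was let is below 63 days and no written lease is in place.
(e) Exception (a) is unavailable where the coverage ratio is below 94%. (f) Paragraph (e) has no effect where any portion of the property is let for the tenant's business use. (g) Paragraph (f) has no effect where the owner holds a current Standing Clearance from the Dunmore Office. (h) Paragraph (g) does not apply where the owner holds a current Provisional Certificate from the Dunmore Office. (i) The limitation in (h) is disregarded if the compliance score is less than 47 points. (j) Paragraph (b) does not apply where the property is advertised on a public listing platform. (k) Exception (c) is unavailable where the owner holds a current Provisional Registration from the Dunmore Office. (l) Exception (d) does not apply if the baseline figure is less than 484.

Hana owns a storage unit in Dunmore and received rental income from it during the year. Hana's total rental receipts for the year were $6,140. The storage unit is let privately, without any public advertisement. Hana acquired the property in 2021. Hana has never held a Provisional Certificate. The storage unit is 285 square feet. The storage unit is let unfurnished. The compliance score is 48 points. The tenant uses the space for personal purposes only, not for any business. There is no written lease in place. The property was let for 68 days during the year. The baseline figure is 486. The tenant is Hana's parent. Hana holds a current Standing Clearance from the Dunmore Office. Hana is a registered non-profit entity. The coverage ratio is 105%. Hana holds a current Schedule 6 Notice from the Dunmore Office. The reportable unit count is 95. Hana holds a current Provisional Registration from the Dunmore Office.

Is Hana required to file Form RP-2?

Exception (a) is satisfied on its face — the tenant is an immediate family member; Hana is a registered non-profit. Applying paragraphs (e)–(i): (e) is not triggered — the coverage ratio is 105%, not below 94%. So (a) applies.
Exception (b) fails — total rental receipts for the year are $6,140, not less than $5,400.
Exception (c) fails — the property is let unfurnished.
Exception (d) fails — the number of days the property was let is 68 days, not below 63 days.

No — exception (a) applies; Hana is not required to file Form RP-2.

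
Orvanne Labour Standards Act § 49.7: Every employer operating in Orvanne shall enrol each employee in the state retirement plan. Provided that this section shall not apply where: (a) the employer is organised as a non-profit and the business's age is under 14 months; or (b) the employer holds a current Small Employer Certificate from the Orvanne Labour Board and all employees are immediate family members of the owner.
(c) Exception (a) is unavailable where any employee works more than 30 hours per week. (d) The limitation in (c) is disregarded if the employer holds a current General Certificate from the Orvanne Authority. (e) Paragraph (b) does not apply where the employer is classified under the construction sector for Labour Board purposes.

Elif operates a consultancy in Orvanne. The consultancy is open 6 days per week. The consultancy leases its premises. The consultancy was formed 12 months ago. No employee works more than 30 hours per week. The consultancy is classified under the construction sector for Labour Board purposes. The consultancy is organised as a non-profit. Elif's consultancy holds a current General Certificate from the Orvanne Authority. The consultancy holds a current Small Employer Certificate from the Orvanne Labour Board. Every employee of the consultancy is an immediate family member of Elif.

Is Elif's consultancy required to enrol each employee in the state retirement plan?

No — exception (a) applies; Elif's consultancy is not required to enrol each employee in the state retirement plan.

Exception (a)'s conditions are all satisfied: the employer is a non-profit; the business's age is 12 months, under the 14 months limit. Applying paragraphs (c)–(d): (c) does not operate here — no employee exceeds 30 hours/week. (a) remains available.
Exception (b)'s conditions are all satisfied: a current Small Employer Certificate is held; every employee is an immediate family member. But: (e) operates against (b): the consultancy is classified under the construction sector. Exception (b) does not apply.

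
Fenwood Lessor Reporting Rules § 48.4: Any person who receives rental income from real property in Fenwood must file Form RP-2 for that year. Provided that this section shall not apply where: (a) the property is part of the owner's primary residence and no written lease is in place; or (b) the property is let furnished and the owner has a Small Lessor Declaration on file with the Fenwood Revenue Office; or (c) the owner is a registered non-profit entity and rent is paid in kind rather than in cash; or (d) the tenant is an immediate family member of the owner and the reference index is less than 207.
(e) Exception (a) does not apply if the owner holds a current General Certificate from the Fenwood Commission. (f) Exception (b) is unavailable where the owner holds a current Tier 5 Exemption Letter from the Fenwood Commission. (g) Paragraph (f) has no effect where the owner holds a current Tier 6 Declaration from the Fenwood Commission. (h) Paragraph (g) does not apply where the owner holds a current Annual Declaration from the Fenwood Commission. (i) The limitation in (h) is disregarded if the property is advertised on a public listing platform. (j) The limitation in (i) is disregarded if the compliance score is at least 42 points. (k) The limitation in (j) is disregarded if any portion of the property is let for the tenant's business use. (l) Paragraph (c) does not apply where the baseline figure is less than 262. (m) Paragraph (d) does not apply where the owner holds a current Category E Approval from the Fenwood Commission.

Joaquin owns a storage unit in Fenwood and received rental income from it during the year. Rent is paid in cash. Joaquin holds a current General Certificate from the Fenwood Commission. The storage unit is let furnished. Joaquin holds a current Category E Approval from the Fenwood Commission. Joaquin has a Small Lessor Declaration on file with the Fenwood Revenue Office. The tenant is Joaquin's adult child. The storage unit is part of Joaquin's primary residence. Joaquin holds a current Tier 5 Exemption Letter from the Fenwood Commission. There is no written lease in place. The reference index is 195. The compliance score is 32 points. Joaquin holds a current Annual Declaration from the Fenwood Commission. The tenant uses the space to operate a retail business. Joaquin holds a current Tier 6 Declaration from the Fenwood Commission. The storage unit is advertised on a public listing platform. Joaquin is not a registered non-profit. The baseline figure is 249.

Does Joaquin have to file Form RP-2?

No — exception (b) applies; Joaquin is not required to file Form RP-2.

Exception (a)'s conditions are all satisfied: the storage unit is part of the primary residence; there is no written lease. Turning to paragraph (e): (e) operates — a current General Certificate is held. So (a) is unavailable.
All of (b)'s requirements are met (the property is let furnished; a Small Lessor Declaration is on file). As to paragraphs (f)–(k): (f) would limit (b) — a current Tier 5 Exemption Letter is held — but (g) sets (f) aside: (g) operates against (f): a current Tier 6 Declaration is held. (h) operates (a current Annual Declaration is held), but is displaced by (i): (i) operates against (h): the property is publicly advertised. (j), which would lift (i), is not triggered — the compliance score is 32 points, short of 42 points. Exception (b) stands.
Exception (c) requires that the owner is a registered non-profit entity; but Joaquin is not a registered non-profit, so (c) is unavailable.
Exception (d) is satisfied on its face — the tenant is an immediate family member; the reference index is 195, less than the 207 limit. But applying paragraph (m): (m) is engaged — a current Category E Approval is held. So (d) is unavailable.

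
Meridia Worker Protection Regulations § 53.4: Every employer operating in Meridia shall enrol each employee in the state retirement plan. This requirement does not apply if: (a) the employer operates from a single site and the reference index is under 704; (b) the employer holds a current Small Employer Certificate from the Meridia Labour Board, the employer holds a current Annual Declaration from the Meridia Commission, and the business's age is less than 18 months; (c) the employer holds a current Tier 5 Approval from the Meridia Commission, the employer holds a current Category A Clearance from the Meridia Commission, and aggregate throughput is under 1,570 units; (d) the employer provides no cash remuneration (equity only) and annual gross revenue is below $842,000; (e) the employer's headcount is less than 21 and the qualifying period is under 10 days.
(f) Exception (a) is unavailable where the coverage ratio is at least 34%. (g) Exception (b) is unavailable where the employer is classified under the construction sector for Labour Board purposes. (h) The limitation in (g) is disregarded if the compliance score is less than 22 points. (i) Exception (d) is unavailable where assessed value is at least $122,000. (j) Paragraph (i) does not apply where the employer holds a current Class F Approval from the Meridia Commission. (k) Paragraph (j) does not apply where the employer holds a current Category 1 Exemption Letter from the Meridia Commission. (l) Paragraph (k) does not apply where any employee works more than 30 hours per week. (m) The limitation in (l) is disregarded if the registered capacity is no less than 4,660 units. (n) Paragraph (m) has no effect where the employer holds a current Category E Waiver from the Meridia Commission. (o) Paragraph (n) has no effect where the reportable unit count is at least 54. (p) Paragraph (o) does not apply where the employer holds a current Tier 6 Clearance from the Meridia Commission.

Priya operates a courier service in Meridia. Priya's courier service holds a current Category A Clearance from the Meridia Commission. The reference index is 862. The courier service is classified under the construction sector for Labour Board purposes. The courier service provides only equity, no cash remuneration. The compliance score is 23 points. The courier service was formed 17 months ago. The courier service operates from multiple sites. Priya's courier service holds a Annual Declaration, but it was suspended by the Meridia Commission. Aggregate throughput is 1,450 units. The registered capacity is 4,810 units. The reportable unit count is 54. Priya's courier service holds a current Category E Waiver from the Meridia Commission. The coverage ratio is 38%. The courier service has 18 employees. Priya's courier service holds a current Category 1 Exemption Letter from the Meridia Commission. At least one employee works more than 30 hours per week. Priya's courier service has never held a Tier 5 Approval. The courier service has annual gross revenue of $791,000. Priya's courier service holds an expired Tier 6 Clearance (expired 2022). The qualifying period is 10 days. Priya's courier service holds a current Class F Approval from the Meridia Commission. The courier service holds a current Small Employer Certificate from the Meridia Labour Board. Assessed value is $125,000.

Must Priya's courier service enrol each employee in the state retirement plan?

Exception (a) requires that the employer operates from a single site; but the employer operates from multiple sites, so (a) is unavailable.
Exception (b) does not apply: no current Annual Declaration is held.
Exception (c) fails — there is no Tier 5 Approval in force.
Exception (d) is satisfied on its face — remuneration is equity-only; annual gross revenue is $791,000, below the $842,000 limit. But: (i) operates — assessed value is $125,000, meeting the $122,000 threshold. (j) operates (a current Class F Approval is held), but is overridden by (k): (k) operates against (j): a current Category 1 Exemption Letter is held. (l) is triggered (at least one employee exceeds 30 hours/week), but yields to (m): (m) operates against (l): the registered capacity is 4,810 units, meeting the 4,660 units threshold. (n) operates (a current Category E Waiver is held), but is overridden by (o): (o) applies — the reportable unit count is 54, meeting the 54 threshold. (p) is inapplicable (no current Tier 6 Clearance is held), so (o) stands. Exception (d) does not apply.
Exception (e) does not apply: the qualifying period is 10 days, not under 10 days.
No exception applies. The general rule governs.

Yes — Priya's courier service must enrol each employee in the state retirement plan.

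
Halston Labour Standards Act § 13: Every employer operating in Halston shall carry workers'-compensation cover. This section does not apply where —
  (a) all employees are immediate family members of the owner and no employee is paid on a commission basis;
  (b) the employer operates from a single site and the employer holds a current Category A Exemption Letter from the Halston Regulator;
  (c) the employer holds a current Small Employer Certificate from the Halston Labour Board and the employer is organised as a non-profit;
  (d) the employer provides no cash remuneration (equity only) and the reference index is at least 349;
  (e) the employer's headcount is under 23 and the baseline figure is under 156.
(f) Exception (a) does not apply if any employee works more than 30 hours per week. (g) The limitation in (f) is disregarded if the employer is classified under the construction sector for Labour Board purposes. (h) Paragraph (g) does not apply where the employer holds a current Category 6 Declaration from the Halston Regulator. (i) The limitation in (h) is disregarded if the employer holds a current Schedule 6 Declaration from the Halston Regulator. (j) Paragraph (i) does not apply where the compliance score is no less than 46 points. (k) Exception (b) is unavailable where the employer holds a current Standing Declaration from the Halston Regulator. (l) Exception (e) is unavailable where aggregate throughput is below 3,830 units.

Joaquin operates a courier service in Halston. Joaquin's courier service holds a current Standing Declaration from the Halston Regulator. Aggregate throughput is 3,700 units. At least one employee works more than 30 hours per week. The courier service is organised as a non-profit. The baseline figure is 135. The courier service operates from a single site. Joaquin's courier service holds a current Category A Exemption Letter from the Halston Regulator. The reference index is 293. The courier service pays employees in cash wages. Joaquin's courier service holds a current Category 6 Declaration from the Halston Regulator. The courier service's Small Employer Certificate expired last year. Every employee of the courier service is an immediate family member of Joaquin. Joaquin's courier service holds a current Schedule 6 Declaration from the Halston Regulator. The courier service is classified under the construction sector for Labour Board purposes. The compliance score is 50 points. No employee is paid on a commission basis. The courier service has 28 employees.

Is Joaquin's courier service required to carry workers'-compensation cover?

Yes — Joaquin's courier service must carry workers'-compensation cover.

Exception (a): every employee is an immediate family member; no employee is paid on commission — every condition holds. Turning to paragraphs (f)–(j): (f) is engaged — at least one employee exceeds 30 hours/week. (g) is engaged (the courier service is classified under the construction sector), but is itself disapplied by (h): (h) applies — a current Category 6 Declaration is held. (i) applies (a current Schedule 6 Declaration is held), but is overridden by (j): (j) is engaged — the compliance score is 50 points, meeting the 46 points threshold. Exception (a) does not apply.
Exception (b): the employer operates from a single site; a current Category A Exemption Letter is held — every condition holds. But applying paragraph (k): (k) is engaged — a current Standing Declaration is held. So (b) is unavailable.
Exception (c) requires that the employer holds a current Small Employer Certificate from the Halston Labour Board; but the Small Employer Certificate has expired, so (c) is unavailable.
Exception (d) requires that the employer provides no cash remuneration (equity only); but employees are paid cash wages, so (d) is unavailable.
Exception (e) does not apply: the employer's headcount is 28, not under 23.
No exception displaces § 13.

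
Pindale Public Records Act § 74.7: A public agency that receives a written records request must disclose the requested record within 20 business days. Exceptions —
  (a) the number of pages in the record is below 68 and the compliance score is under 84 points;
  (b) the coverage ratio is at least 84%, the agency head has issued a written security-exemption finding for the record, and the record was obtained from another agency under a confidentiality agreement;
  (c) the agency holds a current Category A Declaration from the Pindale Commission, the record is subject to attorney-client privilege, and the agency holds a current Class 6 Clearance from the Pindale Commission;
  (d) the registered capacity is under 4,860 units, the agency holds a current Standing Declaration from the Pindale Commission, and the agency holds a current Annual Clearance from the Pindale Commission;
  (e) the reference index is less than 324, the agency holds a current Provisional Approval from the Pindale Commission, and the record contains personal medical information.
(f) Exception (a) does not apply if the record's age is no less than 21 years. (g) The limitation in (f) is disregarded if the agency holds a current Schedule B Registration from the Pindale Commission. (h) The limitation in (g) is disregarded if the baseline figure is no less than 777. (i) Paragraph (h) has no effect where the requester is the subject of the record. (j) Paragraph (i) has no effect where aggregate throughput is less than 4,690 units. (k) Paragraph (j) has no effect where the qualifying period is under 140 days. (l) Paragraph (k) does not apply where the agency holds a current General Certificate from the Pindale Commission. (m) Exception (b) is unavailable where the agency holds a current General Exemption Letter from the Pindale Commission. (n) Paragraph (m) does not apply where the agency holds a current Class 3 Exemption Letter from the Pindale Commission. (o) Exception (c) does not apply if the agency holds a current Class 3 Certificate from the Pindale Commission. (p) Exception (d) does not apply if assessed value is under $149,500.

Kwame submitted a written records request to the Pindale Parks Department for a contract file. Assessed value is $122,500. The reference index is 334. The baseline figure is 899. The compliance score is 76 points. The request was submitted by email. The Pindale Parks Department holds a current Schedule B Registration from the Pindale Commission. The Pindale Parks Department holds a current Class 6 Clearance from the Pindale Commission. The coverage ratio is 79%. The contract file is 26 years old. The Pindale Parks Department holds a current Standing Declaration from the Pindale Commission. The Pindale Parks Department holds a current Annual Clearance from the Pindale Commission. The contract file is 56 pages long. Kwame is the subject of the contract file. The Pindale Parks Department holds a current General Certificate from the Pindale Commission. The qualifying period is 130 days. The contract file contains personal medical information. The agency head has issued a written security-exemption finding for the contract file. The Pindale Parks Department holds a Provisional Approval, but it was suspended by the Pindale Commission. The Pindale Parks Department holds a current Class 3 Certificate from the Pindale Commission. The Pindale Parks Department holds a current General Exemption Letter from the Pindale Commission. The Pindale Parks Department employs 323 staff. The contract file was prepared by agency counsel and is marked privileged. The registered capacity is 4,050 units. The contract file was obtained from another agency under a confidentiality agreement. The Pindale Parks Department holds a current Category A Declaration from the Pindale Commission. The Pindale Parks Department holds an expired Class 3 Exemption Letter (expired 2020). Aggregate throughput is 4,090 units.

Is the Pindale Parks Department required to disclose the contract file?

All of (a)'s requirements are met (the number of pages in the record is 56, below the 68 limit; the compliance score is 76 points, under the 84 points limit). However, paragraphs (f)–(l) must be considered: (f) operates against (a): the record's age is 26 years, meeting the 21 years threshold. (g) is triggered (a current Schedule B Registration is held), but yields to (h): (h) operates against (g): the baseline figure is 899, meeting the 777 threshold. (i) is triggered (Kwame is the subject of the contract file), but yields to (j): (j) operates against (i): aggregate throughput is 4,090 units, less than the 4,690 units limit. (k) would limit (j) — the qualifying period is 130 days, under the 140 days limit — but (l) sets (k) aside: (l) operates against (k): a current General Certificate is held. Exception (a) does not apply.
Exception (b) does not apply: the coverage ratio is 79%, short of 84%.
Exception (c)'s conditions are all satisfied: a current Category A Declaration is held; the contract file is privileged; a current Class 6 Clearance is held. But applying paragraph (o): (o) operates against (c): a current Class 3 Certificate is held. Exception (c) does not apply.
Exception (d): the registered capacity is 4,050 units, under the 4,860 units limit; a current Standing Declaration is held; a current Annual Clearance is held — every condition holds. Turning to paragraph (p): (p) operates — assessed value is $122,500, under the $149,500 limit. So (d) is unavailable.
Exception (e) requires that the reference index is less than 324; but the reference index is 334, not less than 324, so (e) is unavailable.
No exception applies. The general rule governs.

Yes — the Pindale Parks Department must disclose the contract file.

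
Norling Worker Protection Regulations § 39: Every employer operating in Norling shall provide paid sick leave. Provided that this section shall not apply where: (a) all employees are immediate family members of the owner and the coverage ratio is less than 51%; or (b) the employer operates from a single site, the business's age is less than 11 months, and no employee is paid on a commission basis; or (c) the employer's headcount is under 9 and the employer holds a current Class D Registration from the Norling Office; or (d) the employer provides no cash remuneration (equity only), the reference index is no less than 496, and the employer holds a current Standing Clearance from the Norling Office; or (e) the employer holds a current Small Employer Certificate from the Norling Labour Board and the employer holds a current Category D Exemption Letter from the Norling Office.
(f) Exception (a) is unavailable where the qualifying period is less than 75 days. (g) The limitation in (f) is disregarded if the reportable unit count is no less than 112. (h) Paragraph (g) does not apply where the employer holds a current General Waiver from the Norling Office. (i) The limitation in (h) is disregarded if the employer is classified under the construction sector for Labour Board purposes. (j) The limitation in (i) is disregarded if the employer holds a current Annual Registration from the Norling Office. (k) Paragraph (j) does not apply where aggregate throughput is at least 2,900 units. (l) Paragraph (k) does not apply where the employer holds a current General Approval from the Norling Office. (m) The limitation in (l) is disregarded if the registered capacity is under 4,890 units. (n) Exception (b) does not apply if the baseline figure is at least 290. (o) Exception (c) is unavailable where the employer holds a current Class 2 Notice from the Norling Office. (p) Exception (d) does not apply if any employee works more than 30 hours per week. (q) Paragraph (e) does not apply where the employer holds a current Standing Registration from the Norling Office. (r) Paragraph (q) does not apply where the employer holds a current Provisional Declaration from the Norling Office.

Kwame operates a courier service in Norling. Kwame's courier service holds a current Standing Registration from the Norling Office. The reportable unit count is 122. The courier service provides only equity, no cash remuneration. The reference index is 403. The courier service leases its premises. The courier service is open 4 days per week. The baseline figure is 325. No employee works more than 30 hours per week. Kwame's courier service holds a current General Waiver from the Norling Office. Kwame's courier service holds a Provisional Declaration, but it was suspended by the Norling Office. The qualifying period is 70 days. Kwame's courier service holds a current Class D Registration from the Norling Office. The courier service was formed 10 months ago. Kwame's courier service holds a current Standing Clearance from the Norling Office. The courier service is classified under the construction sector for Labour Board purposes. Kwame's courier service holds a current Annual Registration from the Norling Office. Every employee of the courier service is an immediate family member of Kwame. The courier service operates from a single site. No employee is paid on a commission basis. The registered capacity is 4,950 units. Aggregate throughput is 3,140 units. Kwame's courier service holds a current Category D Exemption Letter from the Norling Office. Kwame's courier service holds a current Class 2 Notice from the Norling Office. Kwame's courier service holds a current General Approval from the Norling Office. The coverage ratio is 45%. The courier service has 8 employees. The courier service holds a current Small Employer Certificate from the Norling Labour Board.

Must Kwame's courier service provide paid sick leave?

Yes — Kwame's courier service must provide paid sick leave.

All of (a)'s requirements are met (every employee is an immediate family member; the coverage ratio is 45%, less than the 51% limit). However, paragraphs (f)–(m) must be considered: (f) operates against (a): the qualifying period is 70 days, less than the 75 days limit. (g) would limit (f) — the reportable unit count is 122, meeting the 112 threshold — but (h) sets (g) aside: (h) is triggered — a current General Waiver is held. (i) is triggered (the courier service is classified under the construction sector), but is overridden by (j): (j) operates against (i): a current Annual Registration is held. (k) operates (aggregate throughput is 3,140 units, meeting the 2,900 units threshold), but yields to (l): (l) applies — a current General Approval is held. (m) is not engaged (the registered capacity is 4,950 units, not under 4,890 units), so (l) stands. So (a) is unavailable.
Exception (b) is satisfied on its face — the employer operates from a single site; the business's age is 10 months, less than the 11 months limit; no employee is paid on commission. But: (n) operates against (b): the baseline figure is 325, meeting the 290 threshold. (b) is therefore removed.
Exception (c)'s conditions are all satisfied: the employer's headcount is 8, under the 9 limit; a current Class D Registration is held. Turning to paragraph (o): (o) applies — a current Class 2 Notice is held. (c) is therefore removed.
Exception (d) requires that the reference index is no less than 496; but the reference index is 403, short of 496, so (d) is unavailable.
Exception (e): a current Small Employer Certificate is held; a current Category D Exemption Letter is held — every condition holds. Turning to paragraphs (q)–(r): (q) operates against (e): a current Standing Registration is held. (r) does not operate here (the Provisional Declaration is not current), so (q) stands. (e) is therefore removed.
No exception displaces § 39.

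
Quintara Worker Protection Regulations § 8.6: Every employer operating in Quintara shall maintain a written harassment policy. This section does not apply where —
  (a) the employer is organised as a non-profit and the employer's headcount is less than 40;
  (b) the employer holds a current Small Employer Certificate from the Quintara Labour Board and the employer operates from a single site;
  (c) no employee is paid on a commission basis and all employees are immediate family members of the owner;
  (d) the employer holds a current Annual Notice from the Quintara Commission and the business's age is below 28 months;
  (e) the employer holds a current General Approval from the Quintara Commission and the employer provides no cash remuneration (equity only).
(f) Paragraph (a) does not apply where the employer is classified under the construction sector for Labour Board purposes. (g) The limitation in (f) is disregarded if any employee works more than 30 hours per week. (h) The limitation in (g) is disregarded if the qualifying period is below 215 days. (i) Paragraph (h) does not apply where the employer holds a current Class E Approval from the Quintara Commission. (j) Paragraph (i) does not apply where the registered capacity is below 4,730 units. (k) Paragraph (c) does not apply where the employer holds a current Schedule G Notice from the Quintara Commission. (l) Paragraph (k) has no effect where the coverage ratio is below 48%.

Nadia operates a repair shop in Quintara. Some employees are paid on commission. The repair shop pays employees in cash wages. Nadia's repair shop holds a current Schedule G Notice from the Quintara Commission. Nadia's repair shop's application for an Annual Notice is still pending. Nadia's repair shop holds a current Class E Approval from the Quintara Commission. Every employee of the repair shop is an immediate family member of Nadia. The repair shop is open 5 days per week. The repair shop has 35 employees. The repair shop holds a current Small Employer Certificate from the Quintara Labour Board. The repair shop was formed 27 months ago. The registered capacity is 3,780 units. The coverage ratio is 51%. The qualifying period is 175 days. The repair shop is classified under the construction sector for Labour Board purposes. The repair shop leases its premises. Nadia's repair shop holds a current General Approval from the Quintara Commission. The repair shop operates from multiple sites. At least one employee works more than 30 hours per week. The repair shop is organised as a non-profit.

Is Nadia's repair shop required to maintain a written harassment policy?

Yes — Nadia's repair shop must maintain a written harassment policy.

Exception (a): the employer is a non-profit; the employer's headcount is 35, less than the 40 limit — every condition holds. But applying paragraphs (f)–(j): (f) operates against (a): the repair shop is classified under the construction sector. (g) would limit (f) — at least one employee exceeds 30 hours/week — but (h) sets (g) aside: (h) is engaged — the qualifying period is 175 days, below the 215 days limit. (i) would limit (h) — a current Class E Approval is held — but (j) sets (i) aside: (j) operates against (i): the registered capacity is 3,780 units, below the 4,730 units limit. So (a) is unavailable.
Exception (b) fails — the employer operates from multiple sites.
Exception (c) does not apply: some employees are paid on commission.
Exception (d) does not apply: there is no Annual Notice in force.
Exception (e) fails — employees are paid cash wages.
No exception is made out. Nadia's repair shop falls within the general rule.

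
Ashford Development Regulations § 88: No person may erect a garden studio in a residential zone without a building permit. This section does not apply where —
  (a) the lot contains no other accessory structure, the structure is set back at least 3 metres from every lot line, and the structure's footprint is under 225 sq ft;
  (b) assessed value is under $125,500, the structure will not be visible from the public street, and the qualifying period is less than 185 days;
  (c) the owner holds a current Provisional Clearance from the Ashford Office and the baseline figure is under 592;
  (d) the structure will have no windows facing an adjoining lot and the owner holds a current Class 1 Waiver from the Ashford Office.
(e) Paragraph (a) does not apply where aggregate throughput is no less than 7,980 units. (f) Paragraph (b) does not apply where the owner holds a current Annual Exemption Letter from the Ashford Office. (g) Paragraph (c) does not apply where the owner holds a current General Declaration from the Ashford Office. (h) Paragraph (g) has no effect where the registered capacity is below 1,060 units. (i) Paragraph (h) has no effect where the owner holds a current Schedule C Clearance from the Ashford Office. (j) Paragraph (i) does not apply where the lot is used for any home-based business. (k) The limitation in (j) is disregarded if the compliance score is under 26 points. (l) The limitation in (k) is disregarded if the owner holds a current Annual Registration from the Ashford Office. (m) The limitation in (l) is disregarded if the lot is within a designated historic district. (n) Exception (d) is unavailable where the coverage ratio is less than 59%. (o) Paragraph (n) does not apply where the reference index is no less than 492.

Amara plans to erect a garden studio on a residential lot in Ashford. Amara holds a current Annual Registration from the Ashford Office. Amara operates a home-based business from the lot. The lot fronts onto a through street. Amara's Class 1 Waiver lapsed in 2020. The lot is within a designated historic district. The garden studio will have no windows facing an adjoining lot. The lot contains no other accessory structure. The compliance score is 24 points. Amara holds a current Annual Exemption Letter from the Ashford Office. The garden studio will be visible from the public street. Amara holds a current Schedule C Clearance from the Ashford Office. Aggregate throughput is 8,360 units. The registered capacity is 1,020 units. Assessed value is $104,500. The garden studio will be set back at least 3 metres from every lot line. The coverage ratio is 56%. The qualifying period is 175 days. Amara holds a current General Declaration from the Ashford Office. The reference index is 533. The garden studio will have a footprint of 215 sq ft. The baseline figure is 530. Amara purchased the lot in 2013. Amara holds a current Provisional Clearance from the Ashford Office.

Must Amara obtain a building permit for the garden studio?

Yes — Amara must obtain a building permit.

Exception (a)'s conditions are all satisfied: the lot has no other accessory structure; the setback is at least 3 m on every side; the structure's footprint is 215 sq ft, under the 225 sq ft limit. But: (e) operates against (a): aggregate throughput is 8,360 units, meeting the 7,980 units threshold. Exception (a) does not apply.
Exception (b) fails — the structure will be visible from the street.
All of (c)'s requirements are met (a current Provisional Clearance is held; the baseline figure is 530, under the 592 limit). But applying paragraphs (g)–(m): (g) is engaged — a current General Declaration is held. (h) would limit (g) — the registered capacity is 1,020 units, below the 1,060 units limit — but (i) sets (h) aside: (i) operates against (h): a current Schedule C Clearance is held. (j) would limit (i) — a home-based business operates on the lot — but (k) sets (j) aside: (k) operates against (j): the compliance score is 24 points, under the 26 points limit. (l) operates (a current Annual Registration is held), but yields to (m): (m) is triggered — the lot is in a historic district. (c) is therefore removed.
Exception (d) requires that the owner holds a current Class 1 Waiver from the Ashford Office; but no current Class 1 Waiver is held, so (d) is unavailable.
No exception applies. The general rule governs.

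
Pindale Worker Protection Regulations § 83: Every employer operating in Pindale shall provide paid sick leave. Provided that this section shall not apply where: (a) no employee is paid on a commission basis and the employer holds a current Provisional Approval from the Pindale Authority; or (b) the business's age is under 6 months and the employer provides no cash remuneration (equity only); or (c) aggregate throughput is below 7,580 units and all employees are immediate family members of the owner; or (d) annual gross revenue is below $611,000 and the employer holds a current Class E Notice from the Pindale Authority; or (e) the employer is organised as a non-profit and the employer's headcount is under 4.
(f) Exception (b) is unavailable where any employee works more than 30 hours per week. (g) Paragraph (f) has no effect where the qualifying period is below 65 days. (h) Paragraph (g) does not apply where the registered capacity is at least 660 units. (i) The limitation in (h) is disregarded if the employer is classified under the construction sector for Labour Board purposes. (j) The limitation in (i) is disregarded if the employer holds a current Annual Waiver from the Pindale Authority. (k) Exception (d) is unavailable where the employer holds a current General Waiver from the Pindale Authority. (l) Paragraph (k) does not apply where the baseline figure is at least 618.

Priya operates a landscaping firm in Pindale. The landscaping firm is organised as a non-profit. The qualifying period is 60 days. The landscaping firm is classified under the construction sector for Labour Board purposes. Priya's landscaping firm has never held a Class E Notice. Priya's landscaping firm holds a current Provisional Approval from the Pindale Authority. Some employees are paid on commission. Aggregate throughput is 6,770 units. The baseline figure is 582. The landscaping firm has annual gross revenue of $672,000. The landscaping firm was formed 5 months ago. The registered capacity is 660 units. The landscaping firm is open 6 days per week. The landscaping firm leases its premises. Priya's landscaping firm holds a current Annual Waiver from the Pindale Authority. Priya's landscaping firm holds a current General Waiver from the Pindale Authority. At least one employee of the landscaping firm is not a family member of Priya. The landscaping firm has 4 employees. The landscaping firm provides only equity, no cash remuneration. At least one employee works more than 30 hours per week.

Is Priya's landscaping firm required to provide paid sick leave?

Exception (a) fails — some employees are paid on commission.
Exception (b)'s conditions are all satisfied: the business's age is 5 months, under the 6 months limit; remuneration is equity-only. However, paragraphs (f)–(j) must be considered: (f) applies — at least one employee exceeds 30 hours/week. (g) is triggered (the qualifying period is 60 days, below the 65 days limit), but is itself disapplied by (h): (h) operates against (g): the registered capacity is 660 units, meeting the 660 units threshold. (i) would limit (h) — the landscaping firm is classified under the construction sector — but (j) sets (i) aside: (j) operates against (i): a current Annual Waiver is held. (b) is therefore removed.
Exception (c) fails — at least one employee is not a family member.
Exception (d) does not apply: annual gross revenue is $672,000, not below $611,000.
Exception (e) fails — the employer's headcount is 4, not under 4.
No exception applies. The general rule governs.

Yes — Priya's landscaping firm must provide paid sick leave.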